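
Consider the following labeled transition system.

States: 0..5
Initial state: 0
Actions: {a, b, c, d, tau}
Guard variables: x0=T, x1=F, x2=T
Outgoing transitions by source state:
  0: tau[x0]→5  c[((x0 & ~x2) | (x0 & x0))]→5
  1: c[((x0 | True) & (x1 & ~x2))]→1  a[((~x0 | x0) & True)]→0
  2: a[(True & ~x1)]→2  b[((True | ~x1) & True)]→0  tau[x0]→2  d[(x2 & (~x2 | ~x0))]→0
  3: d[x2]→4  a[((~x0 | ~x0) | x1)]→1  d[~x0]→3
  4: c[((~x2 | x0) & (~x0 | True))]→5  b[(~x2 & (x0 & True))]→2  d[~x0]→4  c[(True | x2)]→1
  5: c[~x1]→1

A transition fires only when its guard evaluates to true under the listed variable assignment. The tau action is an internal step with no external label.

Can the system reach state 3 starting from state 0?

Answer: UNREACHABLE

Trace:
After dropping false guards: 10 live edges.
Layer 0: {0}
Layer 1: {5}  total {0,5}
Layer 2: {1}  total {0,1,5}
R = {0,1,5}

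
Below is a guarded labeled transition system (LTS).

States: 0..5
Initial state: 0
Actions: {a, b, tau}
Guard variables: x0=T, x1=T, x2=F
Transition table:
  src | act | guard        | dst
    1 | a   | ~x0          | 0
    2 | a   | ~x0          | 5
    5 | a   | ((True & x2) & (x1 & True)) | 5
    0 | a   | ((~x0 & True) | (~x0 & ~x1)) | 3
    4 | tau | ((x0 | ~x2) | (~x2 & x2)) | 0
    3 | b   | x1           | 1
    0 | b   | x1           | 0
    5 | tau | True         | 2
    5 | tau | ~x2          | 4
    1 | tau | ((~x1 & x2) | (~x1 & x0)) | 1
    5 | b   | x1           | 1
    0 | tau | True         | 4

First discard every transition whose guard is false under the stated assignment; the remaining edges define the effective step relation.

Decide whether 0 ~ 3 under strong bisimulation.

Answer: NOT BISIMILAR

Trace:
Refine partition for ~:
  P[0] = {{0,1,2,3,4,5}}
  P[1] = {{0,5},{1,2},{3},{4}}
  P[2] = {{0},{1,2},{3},{4},{5}}
5 equivalence class(es) (converged in 3)
0∈{0}, 3∈{3}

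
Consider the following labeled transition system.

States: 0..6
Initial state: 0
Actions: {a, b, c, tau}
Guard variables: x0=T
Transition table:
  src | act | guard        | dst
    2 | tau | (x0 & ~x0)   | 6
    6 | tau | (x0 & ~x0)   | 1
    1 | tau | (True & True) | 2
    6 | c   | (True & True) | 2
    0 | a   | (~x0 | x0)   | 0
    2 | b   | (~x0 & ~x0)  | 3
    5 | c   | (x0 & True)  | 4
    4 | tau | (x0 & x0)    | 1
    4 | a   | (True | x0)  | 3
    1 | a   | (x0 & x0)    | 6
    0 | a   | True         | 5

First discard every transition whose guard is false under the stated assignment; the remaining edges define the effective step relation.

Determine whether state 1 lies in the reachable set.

8 transition(s) survive guard evaluation.
Layer 0: {0}
Layer 1: {5}  total {0,5}
Layer 2: {4}  total {0,4,5}
Layer 3: {1,3}  total {0,1,3,4,5}
Layer 4: {2,6}  total {0,1,2,3,4,5,6}
Reachable = {0,1,2,3,4,5,6}
Path to 1: a·c·tau

Answer: REACHABLE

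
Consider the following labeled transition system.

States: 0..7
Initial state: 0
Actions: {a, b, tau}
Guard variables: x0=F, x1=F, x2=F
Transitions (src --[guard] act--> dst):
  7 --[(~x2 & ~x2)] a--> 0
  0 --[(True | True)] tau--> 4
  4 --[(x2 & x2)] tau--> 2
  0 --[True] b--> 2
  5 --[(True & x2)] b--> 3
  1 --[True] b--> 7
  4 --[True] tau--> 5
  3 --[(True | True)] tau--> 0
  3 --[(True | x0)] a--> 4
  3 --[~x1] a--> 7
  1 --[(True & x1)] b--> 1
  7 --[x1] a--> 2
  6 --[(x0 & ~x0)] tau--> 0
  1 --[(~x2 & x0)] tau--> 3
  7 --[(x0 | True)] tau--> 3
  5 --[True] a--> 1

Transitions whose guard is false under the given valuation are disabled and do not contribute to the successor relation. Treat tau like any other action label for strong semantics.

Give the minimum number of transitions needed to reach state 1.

Answer: 3

Working:
Layered search for 1:
  Layer 0: {0}
  Layer 1: {2,4}
  Layer 2: {5}
  Layer 3: {1}
first hit 1 at d=3 via tau·tau·a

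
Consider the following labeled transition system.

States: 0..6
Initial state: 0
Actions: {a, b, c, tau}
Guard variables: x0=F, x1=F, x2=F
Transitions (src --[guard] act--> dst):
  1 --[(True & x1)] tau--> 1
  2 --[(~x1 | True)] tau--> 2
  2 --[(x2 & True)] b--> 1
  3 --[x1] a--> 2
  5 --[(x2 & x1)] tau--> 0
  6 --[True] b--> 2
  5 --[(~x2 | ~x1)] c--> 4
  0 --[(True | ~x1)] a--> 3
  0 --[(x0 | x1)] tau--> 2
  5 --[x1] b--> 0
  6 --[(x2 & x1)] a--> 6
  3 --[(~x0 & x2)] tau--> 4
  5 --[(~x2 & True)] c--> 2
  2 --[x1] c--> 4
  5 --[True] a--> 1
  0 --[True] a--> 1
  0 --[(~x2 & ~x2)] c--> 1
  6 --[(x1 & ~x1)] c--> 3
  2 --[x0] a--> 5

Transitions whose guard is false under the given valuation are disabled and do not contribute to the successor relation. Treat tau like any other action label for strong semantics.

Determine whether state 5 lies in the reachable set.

After dropping false guards: 8 live edges.
Layer 0: {0}
Layer 1: {1,3}  cumulative {0,1,3}
Reach set: {0,1,3}

Answer: UNREACHABLE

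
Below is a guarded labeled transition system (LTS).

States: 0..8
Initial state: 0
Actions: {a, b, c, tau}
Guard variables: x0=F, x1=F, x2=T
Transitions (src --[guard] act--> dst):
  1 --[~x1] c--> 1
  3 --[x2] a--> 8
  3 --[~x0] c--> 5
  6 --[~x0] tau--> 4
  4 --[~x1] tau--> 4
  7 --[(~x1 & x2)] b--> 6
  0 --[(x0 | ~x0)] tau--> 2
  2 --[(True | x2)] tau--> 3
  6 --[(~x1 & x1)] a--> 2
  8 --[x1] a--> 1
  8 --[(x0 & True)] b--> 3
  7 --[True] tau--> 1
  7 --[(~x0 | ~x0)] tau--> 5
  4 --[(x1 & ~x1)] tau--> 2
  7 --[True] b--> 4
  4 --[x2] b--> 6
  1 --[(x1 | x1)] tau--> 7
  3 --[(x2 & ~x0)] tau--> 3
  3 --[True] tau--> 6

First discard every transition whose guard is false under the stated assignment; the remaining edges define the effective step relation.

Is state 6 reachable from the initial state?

Answer: REACHABLE

Trace:
14 transition(s) survive guard evaluation.
Layer 0: {0}
Layer 1: {2}  total {0,2}
Layer 2: {3}  total {0,2,3}
Layer 3: {5,6,8}  total {0,2,3,5,6,8}
Layer 4: {4}  total {0,2,3,4,5,6,8}
Reach set: {0,2,3,4,5,6,8}
trace reaching 6: tau·tau·tau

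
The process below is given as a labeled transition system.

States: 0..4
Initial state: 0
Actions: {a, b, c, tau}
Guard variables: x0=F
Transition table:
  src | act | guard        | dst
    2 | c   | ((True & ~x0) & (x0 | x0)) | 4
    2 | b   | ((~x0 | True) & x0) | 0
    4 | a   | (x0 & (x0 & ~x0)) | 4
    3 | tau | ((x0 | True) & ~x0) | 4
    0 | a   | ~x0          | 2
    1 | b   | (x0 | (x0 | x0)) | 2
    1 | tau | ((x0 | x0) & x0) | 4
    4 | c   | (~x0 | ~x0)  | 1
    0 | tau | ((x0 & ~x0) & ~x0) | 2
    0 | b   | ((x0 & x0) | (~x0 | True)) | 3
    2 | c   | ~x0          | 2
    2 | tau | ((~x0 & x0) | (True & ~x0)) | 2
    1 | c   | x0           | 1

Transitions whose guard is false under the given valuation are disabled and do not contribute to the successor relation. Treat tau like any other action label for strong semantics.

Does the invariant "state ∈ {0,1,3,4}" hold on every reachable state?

Answer: INVARIANT VIOLATED at state 2

Trace:
Safe = {0,1,3,4}
R = {0,1,2,3,4}
  0: ok
  1: ok
  2: outside
  3: ok
  4: ok
reach 2 via a — violates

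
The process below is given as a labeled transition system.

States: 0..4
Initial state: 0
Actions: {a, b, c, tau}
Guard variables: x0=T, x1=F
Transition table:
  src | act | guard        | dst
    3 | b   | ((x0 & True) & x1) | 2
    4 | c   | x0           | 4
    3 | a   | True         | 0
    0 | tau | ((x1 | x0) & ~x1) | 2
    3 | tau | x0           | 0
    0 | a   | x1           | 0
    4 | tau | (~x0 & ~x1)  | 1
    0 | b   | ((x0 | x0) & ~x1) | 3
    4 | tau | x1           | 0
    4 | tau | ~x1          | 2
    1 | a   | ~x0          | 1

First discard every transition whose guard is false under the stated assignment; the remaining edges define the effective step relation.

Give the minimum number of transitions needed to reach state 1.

Layered search for 1:
  Layer 0: {0}
  Layer 1: {2,3}
1 never appears.

Answer: UNREACHABLE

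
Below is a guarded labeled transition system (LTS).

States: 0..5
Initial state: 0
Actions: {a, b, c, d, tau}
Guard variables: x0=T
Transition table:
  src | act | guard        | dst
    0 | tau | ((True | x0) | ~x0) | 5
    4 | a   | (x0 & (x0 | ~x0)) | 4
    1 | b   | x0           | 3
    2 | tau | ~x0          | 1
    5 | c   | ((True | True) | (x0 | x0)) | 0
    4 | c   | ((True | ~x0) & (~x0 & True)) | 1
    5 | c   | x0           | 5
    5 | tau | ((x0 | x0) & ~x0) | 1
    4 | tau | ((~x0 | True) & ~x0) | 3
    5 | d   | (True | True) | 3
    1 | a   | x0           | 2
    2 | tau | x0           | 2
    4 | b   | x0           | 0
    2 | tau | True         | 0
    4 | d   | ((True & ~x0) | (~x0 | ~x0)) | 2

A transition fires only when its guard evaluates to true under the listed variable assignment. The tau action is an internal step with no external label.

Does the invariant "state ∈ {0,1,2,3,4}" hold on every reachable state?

Inv-set: {0,1,2,3,4}
Reach set: {0,3,5}
  0: ✓
  3: ✓
  5: outside
reach 5 via tau — violates

Answer: INVARIANT VIOLATED at state 5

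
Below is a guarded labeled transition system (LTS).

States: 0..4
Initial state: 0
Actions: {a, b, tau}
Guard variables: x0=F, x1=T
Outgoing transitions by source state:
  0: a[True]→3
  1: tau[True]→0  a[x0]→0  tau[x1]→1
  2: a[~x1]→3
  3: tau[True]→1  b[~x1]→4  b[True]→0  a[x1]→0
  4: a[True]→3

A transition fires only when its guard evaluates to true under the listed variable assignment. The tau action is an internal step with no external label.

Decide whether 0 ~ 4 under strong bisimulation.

Refine partition for ~:
  π0 = {{0,1,2,3,4}}
  π1 = {{0,4},{1},{2},{3}}
Fixed point at round 2; 4 class(es).
0∈{0,4}, 4∈{0,4}

Answer: BISIMILAR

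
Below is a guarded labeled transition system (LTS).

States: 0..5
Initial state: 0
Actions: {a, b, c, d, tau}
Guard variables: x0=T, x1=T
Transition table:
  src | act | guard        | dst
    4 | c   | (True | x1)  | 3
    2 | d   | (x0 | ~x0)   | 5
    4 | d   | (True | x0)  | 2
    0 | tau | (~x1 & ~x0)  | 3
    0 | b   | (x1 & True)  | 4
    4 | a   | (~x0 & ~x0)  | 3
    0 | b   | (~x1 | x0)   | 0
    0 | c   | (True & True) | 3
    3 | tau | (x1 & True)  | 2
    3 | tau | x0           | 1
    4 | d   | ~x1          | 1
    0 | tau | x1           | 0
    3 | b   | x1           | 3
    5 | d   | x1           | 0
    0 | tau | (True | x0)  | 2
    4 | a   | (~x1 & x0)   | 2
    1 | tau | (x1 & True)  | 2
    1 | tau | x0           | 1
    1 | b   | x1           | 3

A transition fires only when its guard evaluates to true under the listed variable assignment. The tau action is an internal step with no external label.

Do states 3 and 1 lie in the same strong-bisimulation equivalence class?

Answer: BISIMILAR

Analysis:
Compute ~ classes (split until stable):
  P[0] = {{0,1,2,3,4,5}}
  P[1] = {{0},{1,3},{2,5},{4}}
  P[2] = {{0},{1,3},{2},{4},{5}}
Fixed point at round 3; 5 class(es).
3∈{1,3}, 1∈{1,3}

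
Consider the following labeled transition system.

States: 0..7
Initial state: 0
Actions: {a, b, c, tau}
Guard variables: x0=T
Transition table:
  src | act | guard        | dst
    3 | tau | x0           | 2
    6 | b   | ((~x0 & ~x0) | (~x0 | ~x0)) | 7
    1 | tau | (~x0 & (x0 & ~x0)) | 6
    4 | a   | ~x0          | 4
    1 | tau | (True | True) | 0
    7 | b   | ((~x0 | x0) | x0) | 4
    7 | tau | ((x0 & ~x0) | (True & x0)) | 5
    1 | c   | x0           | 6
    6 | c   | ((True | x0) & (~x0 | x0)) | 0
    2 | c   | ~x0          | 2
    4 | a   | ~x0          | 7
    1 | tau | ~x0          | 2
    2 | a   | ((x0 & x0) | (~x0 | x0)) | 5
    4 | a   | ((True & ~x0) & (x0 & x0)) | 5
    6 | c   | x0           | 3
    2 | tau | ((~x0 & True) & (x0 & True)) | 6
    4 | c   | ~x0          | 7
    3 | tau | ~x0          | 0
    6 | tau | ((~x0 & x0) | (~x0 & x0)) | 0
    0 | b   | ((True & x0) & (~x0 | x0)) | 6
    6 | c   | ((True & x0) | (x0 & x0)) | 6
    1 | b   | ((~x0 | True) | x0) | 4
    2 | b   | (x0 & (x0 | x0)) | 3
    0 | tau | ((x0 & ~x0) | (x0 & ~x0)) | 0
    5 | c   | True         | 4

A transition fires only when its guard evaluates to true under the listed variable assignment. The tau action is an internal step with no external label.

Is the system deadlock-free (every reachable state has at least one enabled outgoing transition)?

Answer: DEADLOCK at state 4

Working:
R = {0,2,3,4,5,6}
  0: b→6  [deg 1]
  2: a→5  b→3  [deg 2]
  3: tau→2  [deg 1]
  4: ∅  [STUCK]
  5: c→4  [deg 1]
  6: c→0  c→3  c→6  [deg 3]
witness 4: b·c·tau·a·c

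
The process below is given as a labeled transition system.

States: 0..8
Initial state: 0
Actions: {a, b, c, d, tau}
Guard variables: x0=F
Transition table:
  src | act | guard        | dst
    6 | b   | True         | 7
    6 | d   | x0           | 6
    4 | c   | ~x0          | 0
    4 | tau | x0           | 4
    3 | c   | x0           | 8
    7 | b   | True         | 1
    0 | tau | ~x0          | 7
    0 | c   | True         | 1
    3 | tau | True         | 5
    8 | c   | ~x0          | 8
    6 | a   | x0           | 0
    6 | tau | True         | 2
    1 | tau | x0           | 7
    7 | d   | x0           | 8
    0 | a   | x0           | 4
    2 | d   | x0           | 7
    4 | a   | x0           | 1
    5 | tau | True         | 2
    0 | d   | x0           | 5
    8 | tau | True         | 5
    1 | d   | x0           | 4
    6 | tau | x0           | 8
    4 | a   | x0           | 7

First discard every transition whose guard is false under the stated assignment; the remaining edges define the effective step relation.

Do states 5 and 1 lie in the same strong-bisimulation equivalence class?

Answer: NOT BISIMILAR

Trace:
Refine partition for ~:
  π0 = {{0,1,2,3,4,5,6,7,8}}
  π1 = {{0,8},{1,2},{3,5},{4},{6},{7}}
  π2 = {{0},{1,2},{3},{4},{5},{6},{7},{8}}
8 equivalence class(es) (converged in 3)
class of 5: {5}; class of 1: {1,2}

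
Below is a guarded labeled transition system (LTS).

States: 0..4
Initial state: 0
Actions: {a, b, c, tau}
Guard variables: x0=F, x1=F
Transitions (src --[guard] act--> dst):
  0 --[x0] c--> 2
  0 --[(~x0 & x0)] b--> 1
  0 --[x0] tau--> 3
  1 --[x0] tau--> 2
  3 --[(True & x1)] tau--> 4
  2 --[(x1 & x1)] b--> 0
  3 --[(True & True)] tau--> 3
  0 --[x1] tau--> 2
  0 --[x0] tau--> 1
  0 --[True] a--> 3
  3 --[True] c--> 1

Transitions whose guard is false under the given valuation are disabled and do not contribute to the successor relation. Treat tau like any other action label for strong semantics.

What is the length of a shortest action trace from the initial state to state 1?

Layered search for 1:
  depth 0: {0}
  depth 1: {3}
  depth 2: {1}
1 enters at depth 2; path a·c

Answer: 2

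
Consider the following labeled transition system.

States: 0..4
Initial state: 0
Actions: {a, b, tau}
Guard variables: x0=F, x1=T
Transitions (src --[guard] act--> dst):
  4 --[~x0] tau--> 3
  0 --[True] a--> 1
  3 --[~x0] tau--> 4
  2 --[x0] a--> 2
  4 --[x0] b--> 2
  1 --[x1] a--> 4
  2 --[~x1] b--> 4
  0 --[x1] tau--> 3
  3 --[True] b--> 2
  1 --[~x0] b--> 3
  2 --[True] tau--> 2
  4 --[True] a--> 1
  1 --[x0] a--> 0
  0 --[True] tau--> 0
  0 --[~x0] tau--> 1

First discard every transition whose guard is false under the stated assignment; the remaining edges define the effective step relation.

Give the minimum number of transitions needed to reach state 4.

Breadth-first toward 4:
  L0 = {0}
  L1 = {1,3}
  L2 = {2,4}
4 enters at depth 2; path a·a

Answer: 2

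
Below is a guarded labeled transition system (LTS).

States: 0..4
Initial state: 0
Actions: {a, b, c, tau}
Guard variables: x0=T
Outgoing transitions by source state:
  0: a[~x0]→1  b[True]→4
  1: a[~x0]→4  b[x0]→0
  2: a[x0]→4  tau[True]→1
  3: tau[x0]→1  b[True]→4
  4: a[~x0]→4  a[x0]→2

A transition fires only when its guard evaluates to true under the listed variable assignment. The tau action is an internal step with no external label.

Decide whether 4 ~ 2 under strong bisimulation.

Answer: NOT BISIMILAR

Analysis:
Bisimulation quotient by refinement:
  P[0] = {{0,1,2,3,4}}
  P[1] = {{0,1},{2},{3},{4}}
  P[2] = {{0},{1},{2},{3},{4}}
stable after 3 split(s): 5 block(s)
4∈{4}, 2∈{2}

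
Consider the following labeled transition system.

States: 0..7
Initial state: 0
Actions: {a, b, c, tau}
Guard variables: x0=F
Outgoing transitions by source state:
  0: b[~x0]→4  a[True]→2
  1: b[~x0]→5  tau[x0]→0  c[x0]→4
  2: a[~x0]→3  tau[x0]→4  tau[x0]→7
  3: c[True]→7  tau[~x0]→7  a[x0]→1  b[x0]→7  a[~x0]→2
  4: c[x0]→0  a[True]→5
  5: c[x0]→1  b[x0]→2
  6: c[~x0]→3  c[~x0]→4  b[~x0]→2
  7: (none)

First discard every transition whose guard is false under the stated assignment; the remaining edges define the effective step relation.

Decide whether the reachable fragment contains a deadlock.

Answer: DEADLOCK at state 5

Analysis:
R = {0,2,3,4,5,7}
  0: a→2  b→4  [2 exit(s)]
  2: a→3  [1 exit(s)]
  3: a→2  c→7  tau→7  [3 exit(s)]
  4: a→5  [1 exit(s)]
  5: ∅  [STUCK]
  7: ∅  [STUCK]
Path to 5: b·a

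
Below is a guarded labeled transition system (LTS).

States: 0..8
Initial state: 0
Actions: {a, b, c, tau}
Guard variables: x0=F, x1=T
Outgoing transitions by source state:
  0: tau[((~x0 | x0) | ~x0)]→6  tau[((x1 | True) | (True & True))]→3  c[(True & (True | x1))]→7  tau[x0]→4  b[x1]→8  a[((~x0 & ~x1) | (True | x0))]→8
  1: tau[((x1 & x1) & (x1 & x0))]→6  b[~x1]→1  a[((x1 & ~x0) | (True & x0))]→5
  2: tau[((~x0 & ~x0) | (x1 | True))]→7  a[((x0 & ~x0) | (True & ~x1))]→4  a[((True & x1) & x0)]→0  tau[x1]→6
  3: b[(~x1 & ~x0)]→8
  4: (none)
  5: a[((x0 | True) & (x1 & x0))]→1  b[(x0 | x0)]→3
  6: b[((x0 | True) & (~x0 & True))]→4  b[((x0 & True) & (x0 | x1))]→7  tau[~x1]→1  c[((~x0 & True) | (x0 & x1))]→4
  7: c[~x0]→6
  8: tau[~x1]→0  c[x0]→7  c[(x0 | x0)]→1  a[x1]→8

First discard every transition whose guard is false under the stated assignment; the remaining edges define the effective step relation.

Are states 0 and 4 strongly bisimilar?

Answer: NOT BISIMILAR

Trace:
Compute ~ classes (split until stable):
  round 0: {{0,1,2,3,4,5,6,7,8}}
  round 1: {{0},{1,8},{2},{3,4,5},{6},{7}}
  round 2: {{0},{1},{2},{3,4,5},{6},{7},{8}}
stable after 3 split(s): 7 block(s)
0∈{0}, 4∈{3,4,5}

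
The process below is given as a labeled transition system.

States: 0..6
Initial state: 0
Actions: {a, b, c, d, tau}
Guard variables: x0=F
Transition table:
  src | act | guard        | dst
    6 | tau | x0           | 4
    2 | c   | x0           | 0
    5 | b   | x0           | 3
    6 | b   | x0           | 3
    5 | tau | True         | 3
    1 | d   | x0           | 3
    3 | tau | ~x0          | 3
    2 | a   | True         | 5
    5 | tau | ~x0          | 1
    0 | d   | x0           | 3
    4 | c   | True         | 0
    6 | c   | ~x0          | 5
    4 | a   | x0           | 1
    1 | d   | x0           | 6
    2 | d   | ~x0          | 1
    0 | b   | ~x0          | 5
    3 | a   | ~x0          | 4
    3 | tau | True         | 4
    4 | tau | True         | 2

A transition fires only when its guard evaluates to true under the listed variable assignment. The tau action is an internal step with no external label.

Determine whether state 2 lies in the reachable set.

After dropping false guards: 11 live edges.
Layer 0: {0}
Layer 1: {5}  now seen {0,5}
Layer 2: {1,3}  now seen {0,1,3,5}
Layer 3: {4}  now seen {0,1,3,4,5}
Layer 4: {2}  now seen {0,1,2,3,4,5}
Reach set: {0,1,2,3,4,5}
Path to 2: b·tau·tau·tau

Answer: REACHABLE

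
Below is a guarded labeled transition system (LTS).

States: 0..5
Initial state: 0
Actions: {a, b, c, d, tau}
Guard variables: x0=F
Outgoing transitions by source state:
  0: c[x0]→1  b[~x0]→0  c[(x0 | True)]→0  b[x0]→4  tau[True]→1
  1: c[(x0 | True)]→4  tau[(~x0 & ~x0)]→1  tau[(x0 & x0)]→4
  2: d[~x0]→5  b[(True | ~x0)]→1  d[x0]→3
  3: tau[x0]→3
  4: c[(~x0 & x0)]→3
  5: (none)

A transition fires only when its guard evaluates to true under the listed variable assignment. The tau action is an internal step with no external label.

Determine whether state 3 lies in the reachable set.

Answer: UNREACHABLE

Analysis:
Guard filter leaves 7 enabled edge(s).
depth 0: {0}
depth 1: {1}  cumulative {0,1}
depth 2: {4}  cumulative {0,1,4}
R = {0,1,4}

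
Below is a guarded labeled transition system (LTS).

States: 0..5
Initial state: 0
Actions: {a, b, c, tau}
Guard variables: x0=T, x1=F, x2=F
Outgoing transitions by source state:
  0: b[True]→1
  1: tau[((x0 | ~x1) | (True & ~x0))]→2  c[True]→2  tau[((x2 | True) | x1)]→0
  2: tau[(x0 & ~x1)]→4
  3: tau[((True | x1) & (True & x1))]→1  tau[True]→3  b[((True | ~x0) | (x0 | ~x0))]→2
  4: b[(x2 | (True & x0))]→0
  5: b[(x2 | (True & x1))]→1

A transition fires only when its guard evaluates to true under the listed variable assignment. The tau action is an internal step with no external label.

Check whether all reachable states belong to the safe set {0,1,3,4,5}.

Answer: INVARIANT VIOLATED at state 2

Trace:
Inv-set: {0,1,3,4,5}
Reach set: {0,1,2,4}
  0: ok
  1: ok
  2: ✗ unsafe
  4: ok
witness against invariant: b·tau → 2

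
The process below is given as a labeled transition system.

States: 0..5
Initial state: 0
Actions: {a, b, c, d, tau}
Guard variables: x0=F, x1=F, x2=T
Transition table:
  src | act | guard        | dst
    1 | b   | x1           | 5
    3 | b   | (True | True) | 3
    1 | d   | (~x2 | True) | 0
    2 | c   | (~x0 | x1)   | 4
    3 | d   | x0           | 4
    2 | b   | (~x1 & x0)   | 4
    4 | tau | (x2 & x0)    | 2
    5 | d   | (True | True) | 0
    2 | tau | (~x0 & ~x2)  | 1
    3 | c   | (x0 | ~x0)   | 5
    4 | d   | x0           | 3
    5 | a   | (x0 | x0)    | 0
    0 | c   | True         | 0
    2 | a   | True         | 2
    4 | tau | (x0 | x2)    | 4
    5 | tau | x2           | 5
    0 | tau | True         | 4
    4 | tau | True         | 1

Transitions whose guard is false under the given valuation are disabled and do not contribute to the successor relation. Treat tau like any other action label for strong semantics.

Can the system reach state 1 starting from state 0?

After dropping false guards: 11 live edges.
L0 = {0}
L1 = {4}  total {0,4}
L2 = {1}  total {0,1,4}
R = {0,1,4}
Path to 1: tau·tau

Answer: REACHABLE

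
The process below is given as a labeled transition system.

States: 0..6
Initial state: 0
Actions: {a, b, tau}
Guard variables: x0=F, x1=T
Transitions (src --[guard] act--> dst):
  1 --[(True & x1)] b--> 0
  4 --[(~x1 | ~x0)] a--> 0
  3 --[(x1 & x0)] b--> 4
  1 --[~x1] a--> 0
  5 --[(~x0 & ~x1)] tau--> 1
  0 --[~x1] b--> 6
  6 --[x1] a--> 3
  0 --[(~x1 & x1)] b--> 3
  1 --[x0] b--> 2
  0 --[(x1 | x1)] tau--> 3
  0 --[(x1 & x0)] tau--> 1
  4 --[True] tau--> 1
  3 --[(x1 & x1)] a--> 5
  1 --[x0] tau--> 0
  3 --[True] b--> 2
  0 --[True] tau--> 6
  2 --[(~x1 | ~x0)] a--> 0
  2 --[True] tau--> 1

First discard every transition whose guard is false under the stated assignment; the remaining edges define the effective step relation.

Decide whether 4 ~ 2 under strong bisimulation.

Refine partition for ~:
  P[0] = {{0,1,2,3,4,5,6}}
  P[1] = {{0},{1},{2,4},{3},{5},{6}}
Fixed point at round 2; 6 class(es).
[4]={2,4}  [2]={2,4}

Answer: BISIMILAR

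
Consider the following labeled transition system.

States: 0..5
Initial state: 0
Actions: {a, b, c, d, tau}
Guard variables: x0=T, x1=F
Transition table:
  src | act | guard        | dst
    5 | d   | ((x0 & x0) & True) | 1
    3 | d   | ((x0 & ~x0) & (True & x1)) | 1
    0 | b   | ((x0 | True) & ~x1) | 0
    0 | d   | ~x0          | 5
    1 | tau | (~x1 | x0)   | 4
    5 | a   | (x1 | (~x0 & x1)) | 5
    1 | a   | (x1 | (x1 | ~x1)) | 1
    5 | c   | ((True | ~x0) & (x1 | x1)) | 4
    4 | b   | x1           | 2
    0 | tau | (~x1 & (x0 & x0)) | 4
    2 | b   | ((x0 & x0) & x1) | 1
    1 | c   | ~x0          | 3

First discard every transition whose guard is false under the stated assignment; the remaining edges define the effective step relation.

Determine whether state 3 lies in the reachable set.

After dropping false guards: 5 live edges.
depth 0: {0}
depth 1: {4}  now seen {0,4}
R = {0,4}

Answer: UNREACHABLE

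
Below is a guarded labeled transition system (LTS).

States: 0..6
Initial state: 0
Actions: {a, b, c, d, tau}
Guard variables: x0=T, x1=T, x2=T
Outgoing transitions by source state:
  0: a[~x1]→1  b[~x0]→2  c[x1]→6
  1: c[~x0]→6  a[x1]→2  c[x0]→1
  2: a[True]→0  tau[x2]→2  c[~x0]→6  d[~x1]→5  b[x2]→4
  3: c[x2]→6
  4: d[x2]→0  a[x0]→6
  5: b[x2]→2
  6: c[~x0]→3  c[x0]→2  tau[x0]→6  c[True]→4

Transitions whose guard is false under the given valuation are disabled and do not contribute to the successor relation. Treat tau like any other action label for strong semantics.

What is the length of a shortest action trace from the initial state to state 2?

Breadth-first toward 2:
  L0 = {0}
  L1 = {6}
  L2 = {2,4}
depth(2)=2, e.g. c·c

Answer: 2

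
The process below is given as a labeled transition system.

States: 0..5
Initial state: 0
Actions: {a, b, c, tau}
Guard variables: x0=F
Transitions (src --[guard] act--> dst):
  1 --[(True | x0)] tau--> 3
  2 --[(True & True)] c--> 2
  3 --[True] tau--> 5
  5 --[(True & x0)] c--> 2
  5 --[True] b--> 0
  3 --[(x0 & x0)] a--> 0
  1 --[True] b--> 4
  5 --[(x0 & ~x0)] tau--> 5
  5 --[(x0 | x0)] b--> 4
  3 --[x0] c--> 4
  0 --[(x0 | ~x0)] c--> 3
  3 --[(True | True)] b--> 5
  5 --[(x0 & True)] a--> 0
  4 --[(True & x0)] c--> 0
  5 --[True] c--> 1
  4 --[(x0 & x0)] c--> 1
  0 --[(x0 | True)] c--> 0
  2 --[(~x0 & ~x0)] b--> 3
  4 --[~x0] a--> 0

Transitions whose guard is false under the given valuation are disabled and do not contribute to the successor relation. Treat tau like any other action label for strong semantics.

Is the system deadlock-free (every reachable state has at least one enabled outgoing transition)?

Reach set: {0,1,3,4,5}
  0: c→0  c→3  [2 out]
  1: b→4  tau→3  [2 out]
  3: b→5  tau→5  [2 out]
  4: a→0  [1 out]
  5: b→0  c→1  [2 out]

Answer: DEADLOCK-FREE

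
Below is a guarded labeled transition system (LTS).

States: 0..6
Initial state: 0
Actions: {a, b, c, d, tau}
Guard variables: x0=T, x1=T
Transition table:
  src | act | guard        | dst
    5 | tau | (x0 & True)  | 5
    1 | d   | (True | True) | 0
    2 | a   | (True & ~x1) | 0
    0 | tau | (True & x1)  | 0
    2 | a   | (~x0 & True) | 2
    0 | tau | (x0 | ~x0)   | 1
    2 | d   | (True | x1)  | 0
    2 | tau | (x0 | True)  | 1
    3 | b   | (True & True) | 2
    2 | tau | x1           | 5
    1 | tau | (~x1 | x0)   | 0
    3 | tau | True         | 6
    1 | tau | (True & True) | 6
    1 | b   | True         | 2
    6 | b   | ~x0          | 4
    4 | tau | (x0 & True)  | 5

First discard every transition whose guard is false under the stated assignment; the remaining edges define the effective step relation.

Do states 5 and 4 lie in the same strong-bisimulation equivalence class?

Compute ~ classes (split until stable):
  P[0] = {{0,1,2,3,4,5,6}}
  P[1] = {{0,4,5},{1},{2},{3},{6}}
  P[2] = {{0},{1},{2},{3},{4,5},{6}}
Fixed point at round 3; 6 class(es).
[5]={4,5}  [4]={4,5}

Answer: BISIMILAR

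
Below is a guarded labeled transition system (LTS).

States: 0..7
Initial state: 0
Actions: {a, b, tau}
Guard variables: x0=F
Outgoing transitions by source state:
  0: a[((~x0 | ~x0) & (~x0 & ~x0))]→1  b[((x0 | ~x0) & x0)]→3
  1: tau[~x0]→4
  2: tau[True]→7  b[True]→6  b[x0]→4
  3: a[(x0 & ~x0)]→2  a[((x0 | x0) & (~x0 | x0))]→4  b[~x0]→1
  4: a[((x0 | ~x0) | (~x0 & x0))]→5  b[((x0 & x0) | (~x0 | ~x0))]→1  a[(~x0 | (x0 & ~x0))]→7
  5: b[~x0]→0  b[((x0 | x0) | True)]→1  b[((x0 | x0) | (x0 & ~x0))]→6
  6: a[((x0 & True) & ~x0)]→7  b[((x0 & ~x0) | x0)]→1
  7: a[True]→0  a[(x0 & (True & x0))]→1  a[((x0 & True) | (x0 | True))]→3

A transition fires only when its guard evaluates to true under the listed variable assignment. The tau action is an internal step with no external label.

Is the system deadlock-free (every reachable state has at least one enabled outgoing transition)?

R = {0,1,3,4,5,7}
  0: a→1  [1 out]
  1: tau→4  [1 out]
  3: b→1  [1 out]
  4: a→5  a→7  b→1  [3 out]
  5: b→0  b→1  [2 out]
  7: a→0  a→3  [2 out]

Answer: DEADLOCK-FREE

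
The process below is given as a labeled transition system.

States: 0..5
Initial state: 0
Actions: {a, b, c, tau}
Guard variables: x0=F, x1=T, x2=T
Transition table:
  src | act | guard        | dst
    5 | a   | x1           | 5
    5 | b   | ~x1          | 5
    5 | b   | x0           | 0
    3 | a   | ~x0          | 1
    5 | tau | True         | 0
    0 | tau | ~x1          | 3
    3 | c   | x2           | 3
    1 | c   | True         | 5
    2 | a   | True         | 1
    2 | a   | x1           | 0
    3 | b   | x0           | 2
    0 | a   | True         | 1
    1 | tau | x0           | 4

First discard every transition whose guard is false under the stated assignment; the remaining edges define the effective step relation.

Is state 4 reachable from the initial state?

After dropping false guards: 8 live edges.
L0 = {0}
L1 = {1}  cumulative {0,1}
L2 = {5}  cumulative {0,1,5}
Reach set: {0,1,5}

Answer: UNREACHABLE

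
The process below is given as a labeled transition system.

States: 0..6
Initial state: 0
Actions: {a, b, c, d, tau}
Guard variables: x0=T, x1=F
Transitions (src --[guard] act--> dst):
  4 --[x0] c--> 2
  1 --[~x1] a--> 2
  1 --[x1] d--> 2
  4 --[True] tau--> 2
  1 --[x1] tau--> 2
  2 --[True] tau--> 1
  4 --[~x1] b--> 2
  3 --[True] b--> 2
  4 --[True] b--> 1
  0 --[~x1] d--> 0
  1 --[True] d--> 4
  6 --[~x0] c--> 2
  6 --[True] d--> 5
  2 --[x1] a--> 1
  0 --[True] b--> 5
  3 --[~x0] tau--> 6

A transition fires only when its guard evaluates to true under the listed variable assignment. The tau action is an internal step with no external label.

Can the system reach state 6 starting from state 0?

11 transition(s) survive guard evaluation.
depth 0: {0}
depth 1: {5}  total {0,5}
Reachable = {0,5}

Answer: UNREACHABLE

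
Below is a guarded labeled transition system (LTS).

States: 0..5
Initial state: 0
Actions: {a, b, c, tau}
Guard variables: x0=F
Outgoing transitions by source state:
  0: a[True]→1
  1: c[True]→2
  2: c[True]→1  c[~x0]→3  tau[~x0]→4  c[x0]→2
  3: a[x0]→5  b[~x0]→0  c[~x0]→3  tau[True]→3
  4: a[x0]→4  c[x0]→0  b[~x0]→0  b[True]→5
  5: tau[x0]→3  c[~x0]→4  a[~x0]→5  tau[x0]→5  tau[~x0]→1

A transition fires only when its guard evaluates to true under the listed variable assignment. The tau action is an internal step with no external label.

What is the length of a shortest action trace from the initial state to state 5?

Layered search for 5:
  depth 0: {0}
  depth 1: {1}
  depth 2: {2}
  depth 3: {3,4}
  depth 4: {5}
first hit 5 at d=4 via a·c·tau·b

Answer: 4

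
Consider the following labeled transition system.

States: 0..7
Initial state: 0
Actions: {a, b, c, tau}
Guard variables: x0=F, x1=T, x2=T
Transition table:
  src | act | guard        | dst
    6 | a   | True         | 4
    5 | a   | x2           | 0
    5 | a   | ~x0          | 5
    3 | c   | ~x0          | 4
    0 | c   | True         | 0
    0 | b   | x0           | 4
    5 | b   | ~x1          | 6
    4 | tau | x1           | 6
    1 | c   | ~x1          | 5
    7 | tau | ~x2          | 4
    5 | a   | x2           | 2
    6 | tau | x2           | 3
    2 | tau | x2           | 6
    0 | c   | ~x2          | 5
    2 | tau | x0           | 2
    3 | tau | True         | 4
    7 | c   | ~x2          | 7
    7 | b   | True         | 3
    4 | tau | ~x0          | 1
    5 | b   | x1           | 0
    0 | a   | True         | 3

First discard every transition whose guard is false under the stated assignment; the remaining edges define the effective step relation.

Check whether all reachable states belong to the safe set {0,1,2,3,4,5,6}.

Answer: INVARIANT HOLDS

Trace:
Inv-set: {0,1,2,3,4,5,6}
Reachable = {0,1,3,4,6}
  0: safe
  1: safe
  3: safe
  4: safe
  6: safe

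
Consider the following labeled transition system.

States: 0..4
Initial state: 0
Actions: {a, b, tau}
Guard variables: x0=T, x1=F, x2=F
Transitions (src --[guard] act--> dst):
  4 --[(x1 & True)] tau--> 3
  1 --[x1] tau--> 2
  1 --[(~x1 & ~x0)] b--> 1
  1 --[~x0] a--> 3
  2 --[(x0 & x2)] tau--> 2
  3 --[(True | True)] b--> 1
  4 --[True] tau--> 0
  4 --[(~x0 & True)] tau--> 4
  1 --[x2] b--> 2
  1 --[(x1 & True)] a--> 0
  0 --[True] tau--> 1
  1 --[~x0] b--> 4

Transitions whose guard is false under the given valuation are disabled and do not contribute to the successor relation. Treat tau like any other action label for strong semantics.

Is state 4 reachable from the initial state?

Answer: UNREACHABLE

Working:
3 transition(s) survive guard evaluation.
Layer 0: {0}
Layer 1: {1}  total {0,1}
R = {0,1}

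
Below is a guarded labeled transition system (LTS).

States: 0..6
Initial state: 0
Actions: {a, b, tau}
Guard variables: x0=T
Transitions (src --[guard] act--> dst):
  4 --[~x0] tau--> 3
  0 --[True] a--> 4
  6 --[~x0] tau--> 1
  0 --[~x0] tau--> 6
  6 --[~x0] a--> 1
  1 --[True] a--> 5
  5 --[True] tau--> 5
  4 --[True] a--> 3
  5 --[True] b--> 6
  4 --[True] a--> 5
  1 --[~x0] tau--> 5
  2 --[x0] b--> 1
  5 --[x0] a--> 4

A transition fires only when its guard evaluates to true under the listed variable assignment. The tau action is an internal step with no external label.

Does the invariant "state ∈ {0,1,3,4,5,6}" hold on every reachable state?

Allowed set {0,1,3,4,5,6}
Reach set: {0,3,4,5,6}
  0: safe
  3: safe
  4: safe
  5: safe
  6: safe

Answer: INVARIANT HOLDS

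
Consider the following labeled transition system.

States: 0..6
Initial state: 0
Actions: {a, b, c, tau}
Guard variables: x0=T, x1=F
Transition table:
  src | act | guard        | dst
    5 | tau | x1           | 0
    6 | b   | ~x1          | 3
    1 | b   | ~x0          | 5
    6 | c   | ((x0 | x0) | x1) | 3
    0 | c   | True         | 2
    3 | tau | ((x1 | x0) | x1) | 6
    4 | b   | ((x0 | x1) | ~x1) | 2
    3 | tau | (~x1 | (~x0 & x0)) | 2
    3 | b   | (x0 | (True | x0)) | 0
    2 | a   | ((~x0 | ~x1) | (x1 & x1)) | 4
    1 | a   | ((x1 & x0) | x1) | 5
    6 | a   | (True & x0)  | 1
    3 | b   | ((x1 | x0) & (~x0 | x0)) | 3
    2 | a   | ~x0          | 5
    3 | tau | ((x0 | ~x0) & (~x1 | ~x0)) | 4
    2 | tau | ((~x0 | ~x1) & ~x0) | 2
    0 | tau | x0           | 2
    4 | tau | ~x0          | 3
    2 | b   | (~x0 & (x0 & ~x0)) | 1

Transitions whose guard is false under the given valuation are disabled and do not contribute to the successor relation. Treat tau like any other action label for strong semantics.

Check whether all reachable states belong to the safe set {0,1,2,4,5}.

Answer: INVARIANT HOLDS

Analysis:
Safe = {0,1,2,4,5}
Reach set: {0,2,4}
  0: safe
  2: safe
  4: safe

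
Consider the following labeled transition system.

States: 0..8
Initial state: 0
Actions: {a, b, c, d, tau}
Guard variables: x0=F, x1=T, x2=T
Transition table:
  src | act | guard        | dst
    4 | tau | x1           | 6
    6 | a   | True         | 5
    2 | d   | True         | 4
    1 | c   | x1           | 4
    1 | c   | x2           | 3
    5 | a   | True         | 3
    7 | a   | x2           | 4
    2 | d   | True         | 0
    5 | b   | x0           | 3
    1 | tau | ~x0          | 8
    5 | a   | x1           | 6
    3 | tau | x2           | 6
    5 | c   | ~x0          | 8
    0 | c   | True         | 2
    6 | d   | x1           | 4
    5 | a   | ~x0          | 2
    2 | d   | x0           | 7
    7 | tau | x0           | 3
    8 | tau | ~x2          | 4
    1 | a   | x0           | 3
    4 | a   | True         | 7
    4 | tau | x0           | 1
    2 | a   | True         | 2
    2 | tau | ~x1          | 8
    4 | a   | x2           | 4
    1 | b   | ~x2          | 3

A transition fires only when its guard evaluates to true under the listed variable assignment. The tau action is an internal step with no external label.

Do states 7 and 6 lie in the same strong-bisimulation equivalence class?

Answer: NOT BISIMILAR

Trace:
Bisimulation quotient by refinement:
  P[0] = {{0,1,2,3,4,5,6,7,8}}
  P[1] = {{0},{1},{2,6},{3},{4},{5},{7},{8}}
  P[2] = {{0},{1},{2},{3},{4},{5},{6},{7},{8}}
Fixed point at round 3; 9 class(es).
7∈{7}, 6∈{6}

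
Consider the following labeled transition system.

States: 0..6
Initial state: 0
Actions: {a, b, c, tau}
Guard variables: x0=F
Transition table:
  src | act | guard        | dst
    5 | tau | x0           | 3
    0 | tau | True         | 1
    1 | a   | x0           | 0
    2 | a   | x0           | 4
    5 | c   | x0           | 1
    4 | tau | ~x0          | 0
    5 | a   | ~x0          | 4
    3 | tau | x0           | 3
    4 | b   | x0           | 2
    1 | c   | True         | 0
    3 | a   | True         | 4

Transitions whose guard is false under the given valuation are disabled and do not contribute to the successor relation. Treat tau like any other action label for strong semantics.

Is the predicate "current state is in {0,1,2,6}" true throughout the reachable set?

Safe = {0,1,2,6}
Reach set: {0,1}
  0: safe
  1: safe

Answer: INVARIANT HOLDS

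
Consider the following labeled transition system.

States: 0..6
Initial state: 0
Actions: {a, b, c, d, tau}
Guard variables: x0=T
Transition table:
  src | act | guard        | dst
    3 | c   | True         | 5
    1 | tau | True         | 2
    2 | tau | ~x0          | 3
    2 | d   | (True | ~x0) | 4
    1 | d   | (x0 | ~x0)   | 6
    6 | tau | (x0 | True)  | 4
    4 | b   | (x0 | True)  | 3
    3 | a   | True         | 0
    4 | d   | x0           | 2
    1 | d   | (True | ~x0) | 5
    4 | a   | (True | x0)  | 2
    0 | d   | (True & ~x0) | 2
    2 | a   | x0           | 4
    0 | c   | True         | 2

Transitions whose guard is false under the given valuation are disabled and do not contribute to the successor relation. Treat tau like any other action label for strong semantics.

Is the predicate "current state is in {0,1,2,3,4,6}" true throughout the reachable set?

Allowed set {0,1,2,3,4,6}
Reach set: {0,2,3,4,5}
  0: ok
  2: ok
  3: ok
  4: ok
  5: outside
reach 5 via c·d·b·c — violates

Answer: INVARIANT VIOLATED at state 5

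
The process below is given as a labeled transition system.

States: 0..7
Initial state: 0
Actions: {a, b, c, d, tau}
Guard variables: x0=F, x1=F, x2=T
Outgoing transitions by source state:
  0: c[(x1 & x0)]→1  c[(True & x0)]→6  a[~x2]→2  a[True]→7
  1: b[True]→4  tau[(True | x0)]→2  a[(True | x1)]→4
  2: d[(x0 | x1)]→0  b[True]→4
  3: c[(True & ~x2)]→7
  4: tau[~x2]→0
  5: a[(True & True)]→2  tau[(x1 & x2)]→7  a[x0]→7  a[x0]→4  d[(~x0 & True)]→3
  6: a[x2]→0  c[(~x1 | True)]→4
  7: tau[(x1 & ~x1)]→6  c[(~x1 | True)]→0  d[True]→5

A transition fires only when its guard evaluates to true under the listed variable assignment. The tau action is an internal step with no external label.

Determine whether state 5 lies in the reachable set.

11 transition(s) survive guard evaluation.
L0 = {0}
L1 = {7}  cumulative {0,7}
L2 = {5}  cumulative {0,5,7}
L3 = {2,3}  cumulative {0,2,3,5,7}
L4 = {4}  cumulative {0,2,3,4,5,7}
Reachable = {0,2,3,4,5,7}
witness 5: a·d

Answer: REACHABLE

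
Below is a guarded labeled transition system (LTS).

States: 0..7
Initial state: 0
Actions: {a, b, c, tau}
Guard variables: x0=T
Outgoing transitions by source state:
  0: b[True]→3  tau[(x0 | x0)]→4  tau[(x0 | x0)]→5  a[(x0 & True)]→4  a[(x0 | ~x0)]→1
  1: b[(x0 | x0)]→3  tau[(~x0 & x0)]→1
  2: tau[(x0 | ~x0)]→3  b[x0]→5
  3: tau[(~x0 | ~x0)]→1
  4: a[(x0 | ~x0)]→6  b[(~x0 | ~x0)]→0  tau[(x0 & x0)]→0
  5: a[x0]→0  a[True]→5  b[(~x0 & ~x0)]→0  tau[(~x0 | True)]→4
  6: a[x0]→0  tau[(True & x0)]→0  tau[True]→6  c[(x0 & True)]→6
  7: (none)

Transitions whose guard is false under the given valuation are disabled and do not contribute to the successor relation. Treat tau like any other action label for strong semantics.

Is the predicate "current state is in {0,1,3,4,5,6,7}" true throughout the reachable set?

Answer: INVARIANT HOLDS

Trace:
Safe = {0,1,3,4,5,6,7}
Reachable = {0,1,3,4,5,6}
  0: ✓
  1: ✓
  3: ✓
  4: ✓
  5: ✓
  6: ✓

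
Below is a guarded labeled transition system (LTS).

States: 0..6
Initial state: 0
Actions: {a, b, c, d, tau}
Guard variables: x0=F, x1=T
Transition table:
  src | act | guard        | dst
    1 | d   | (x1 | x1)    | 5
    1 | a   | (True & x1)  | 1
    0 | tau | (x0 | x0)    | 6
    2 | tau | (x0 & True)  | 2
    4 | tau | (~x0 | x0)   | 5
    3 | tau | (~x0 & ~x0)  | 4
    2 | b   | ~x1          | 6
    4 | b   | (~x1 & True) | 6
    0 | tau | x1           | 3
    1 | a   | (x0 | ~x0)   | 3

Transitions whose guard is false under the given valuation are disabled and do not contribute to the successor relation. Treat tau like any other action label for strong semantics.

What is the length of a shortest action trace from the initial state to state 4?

BFS to 4:
  depth 0: {0}
  depth 1: {3}
  depth 2: {4}
first hit 4 at d=2 via tau·tau

Answer: 2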